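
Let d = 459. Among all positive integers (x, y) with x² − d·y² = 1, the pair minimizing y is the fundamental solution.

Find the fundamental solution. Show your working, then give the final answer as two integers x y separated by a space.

[21; 2,2,1,4,21,4,1,2,2,42] for √459; ℓ=10 ⇒ convergent index 9
a_0=21:  p_0=21·1+0=21,  q_0=21·0+1=1
a_1=2:  p_1=2·21+1=43,  q_1=2·1+0=2
a_2=2:  p_2=2·43+21=107,  q_2=2·2+1=5
a_3=1:  p_3=1·107+43=150,  q_3=1·5+2=7
a_4=4:  p_4=4·150+107=707,  q_4=4·7+5=33
a_5=21:  p_5=21·707+150=14997,  q_5=21·33+7=700
…
a_7=1:  p_7=1·60695+14997=75692,  q_7=1·2833+700=3533
a_8=2:  p_8=2·75692+60695=212079,  q_8=2·3533+2833=9899
a_9=2:  p_9=2·212079+75692=499850,  q_9=2·9899+3533=23331
(x₁, y₁) = (499850, 23331);  499850² − 459·23331² = 1 ✓

499850 23331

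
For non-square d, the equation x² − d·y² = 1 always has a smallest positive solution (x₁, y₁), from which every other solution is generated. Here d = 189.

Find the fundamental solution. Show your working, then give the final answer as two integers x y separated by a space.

d=189: √d = [13; 1,2,1,26] (ℓ=4, even), read p_3/q_3
step 0: (13, 1)  from 13·(1,0) + (0,1)
step 1: (14, 1)  from 1·(13,1) + (1,0)
step 2: (41, 3)  from 2·(14,1) + (13,1)
step 3: (55, 4)  from 1·(41,3) + (14,1)
→ (55, 4).  Check: 55²=3025, 189·4²=3024, difference 1.

55 4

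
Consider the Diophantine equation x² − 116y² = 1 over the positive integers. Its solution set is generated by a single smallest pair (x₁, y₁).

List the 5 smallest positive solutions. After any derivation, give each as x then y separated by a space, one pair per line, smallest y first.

√116 = [10; 1,3,2,1,4,1,2,3,1,20, …], period ℓ=10 (even) → k=9
k=0  a_k=10  p_k/q_k = 10/1
k=1  a_k=1  p_k/q_k = 11/1
k=2  a_k=3  p_k/q_k = 43/4
k=3  a_k=2  p_k/q_k = 97/9
k=4  a_k=1  p_k/q_k = 140/13
…
k=6  a_k=1  p_k/q_k = 797/74
…
k=8  a_k=3  p_k/q_k = 7550/701
k=9  a_k=1  p_k/q_k = 9801/910
fundamental: x₁=9801, y₁=910  (since 96059601 − 116·828100 = 1)
(x_2, y_2) = (9801·9801 + 116·910·910, 9801·910 + 910·9801) = (192119201, 17837820)
(x_3, y_3) = (9801·192119201 + 116·910·17837820, 9801·17837820 + 910·192119201) = (3765920568201, 349656946730)
(x_4, y_4) = (9801·3765920568201 + 116·910·349656946730, 9801·349656946730 + 910·3765920568201) = (73819574785756801, 6853975451963640)
(x_5, y_5) = (9801·73819574785756801 + 116·910·6853975451963640, 9801·6853975451963640 + 910·73819574785756801) = (1447011301184484245001, 134351626459734324550)

9801 910
192119201 17837820
3765920568201 349656946730
73819574785756801 6853975451963640
1447011301184484245001 134351626459734324550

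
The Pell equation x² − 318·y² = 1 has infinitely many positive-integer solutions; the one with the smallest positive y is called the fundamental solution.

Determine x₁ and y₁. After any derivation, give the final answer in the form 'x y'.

d=318: √d = [17; 1,4,1,34] (ℓ=4, even), read p_3/q_3
a_0=17:  p_0=17·1+0=17,  q_0=17·0+1=1
a_1=1:  p_1=1·17+1=18,  q_1=1·1+0=1
a_2=4:  p_2=4·18+17=89,  q_2=4·1+1=5
a_3=1:  p_3=1·89+18=107,  q_3=1·5+1=6
fundamental: x₁=107, y₁=6  (since 11449 − 318·36 = 1)

107 6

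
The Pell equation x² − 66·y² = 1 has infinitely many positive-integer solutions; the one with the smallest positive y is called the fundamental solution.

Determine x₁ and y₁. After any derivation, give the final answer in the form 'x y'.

65 8

√66 = [8; 8,16, …], period ℓ=2 (even) → k=1
step 0: (8, 1)  from 8·(1,0) + (0,1)
step 1: (65, 8)  from 8·(8,1) + (1,0)
→ (65, 8).  Check: 65²=4225, 66·8²=4224, difference 1.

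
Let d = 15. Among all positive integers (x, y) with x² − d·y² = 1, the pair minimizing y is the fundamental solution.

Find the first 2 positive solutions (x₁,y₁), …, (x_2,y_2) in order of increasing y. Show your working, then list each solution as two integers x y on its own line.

4 1
31 8

√15 → a₀=3, period (1,6); ℓ=2 even so k=1
k=0  a_k=3  p_k/q_k = 3/1
k=1  a_k=1  p_k/q_k = 4/1
(x₁, y₁) = (4, 1);  4² − 15·1² = 1 ✓
(4+1√15)^2 = 31 + 8√15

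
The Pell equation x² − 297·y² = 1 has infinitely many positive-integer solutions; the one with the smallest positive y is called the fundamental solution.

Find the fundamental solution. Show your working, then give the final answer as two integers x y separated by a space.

√297 = [17; 4,3,1,1,2,1,1,3,4,34, …], period ℓ=10 (even) → k=9
i=0: a=17 ⇒ p=17, q=1
i=1: a=4 ⇒ p=69, q=4
…
i=8: a=3 ⇒ p=11357, q=659
i=9: a=4 ⇒ p=48599, q=2820
fundamental: x₁=48599, y₁=2820  (since 2361862801 − 297·7952400 = 1)

48599 2820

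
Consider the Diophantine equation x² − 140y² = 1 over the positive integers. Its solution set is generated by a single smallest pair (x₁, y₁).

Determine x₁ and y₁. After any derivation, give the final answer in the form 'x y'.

√140 → a₀=11, period (1,4,1,22); ℓ=4 even so k=3
k=0  a_k=11  p_k/q_k = 11/1
…
k=2  a_k=4  p_k/q_k = 59/5
k=3  a_k=1  p_k/q_k = 71/6
→ (71, 6).  Check: 71²=5041, 140·6²=5040, difference 1.

71 6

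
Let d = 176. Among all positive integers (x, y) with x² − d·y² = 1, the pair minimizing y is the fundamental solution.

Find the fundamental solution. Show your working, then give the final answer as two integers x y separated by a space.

√176 = [13; 3,1,3,26, …], period ℓ=4 (even) → k=3
step 0: (13, 1)  from 13·(1,0) + (0,1)
step 1: (40, 3)  from 3·(13,1) + (1,0)
step 2: (53, 4)  from 1·(40,3) + (13,1)
step 3: (199, 15)  from 3·(53,4) + (40,3)
(x₁, y₁) = (199, 15);  199² − 176·15² = 1 ✓

199 15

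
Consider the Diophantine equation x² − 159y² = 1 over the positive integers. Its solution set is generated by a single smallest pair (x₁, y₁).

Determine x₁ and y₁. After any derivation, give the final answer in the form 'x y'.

[12; 1,1,1,1,3,1,1,1,1,24] for √159; ℓ=10 ⇒ convergent index 9
step 0: (12, 1)  from 12·(1,0) + (0,1)
…
step 6: (290, 23)  from 1·(227,18) + (63,5)
…
step 8: (807, 64)  from 1·(517,41) + (290,23)
step 9: (1324, 105)  from 1·(807,64) + (517,41)
→ (1324, 105).  Check: 1324²=1752976, 159·105²=1752975, difference 1.

1324 105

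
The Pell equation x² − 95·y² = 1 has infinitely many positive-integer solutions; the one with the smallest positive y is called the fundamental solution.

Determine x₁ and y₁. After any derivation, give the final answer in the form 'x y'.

[9; 1,2,1,18] for √95; ℓ=4 ⇒ convergent index 3
a_0=9:  p_0=9·1+0=9,  q_0=9·0+1=1
…
a_2=2:  p_2=2·10+9=29,  q_2=2·1+1=3
a_3=1:  p_3=1·29+10=39,  q_3=1·3+1=4
fundamental: x₁=39, y₁=4  (since 1521 − 95·16 = 1)

39 4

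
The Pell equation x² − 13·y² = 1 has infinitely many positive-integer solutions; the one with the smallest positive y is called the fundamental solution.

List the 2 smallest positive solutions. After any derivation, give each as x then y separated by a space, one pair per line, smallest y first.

√13 = [3; 1,1,1,1,6, …], period ℓ=5 (odd) → k=9
k=0  a_k=3  p_k/q_k = 3/1
k=1  a_k=1  p_k/q_k = 4/1
…
k=4  a_k=1  p_k/q_k = 18/5
k=5  a_k=6  p_k/q_k = 119/33
k=6  a_k=1  p_k/q_k = 137/38
k=7  a_k=1  p_k/q_k = 256/71
k=8  a_k=1  p_k/q_k = 393/109
k=9  a_k=1  p_k/q_k = 649/180
(x₁, y₁) = (649, 180);  649² − 13·180² = 1 ✓
(x_2, y_2) = (649·649 + 13·180·180, 649·180 + 180·649) = (842401, 233640)

649 180
842401 233640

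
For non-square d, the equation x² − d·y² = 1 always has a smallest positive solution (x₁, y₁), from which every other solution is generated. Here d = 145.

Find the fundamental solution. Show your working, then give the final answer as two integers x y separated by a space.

289 24

d=145: √d = [12; 24] (ℓ=1, odd), read p_1/q_1
i=0: a=12 ⇒ p=12, q=1
i=1: a=24 ⇒ p=289, q=24
fundamental: x₁=289, y₁=24  (since 83521 − 145·576 = 1)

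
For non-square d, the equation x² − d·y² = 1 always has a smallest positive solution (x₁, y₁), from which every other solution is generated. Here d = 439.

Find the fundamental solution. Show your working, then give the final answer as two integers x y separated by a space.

440 21

√439 → a₀=20, period (1,19,1,40); ℓ=4 even so k=3
i=0: a=20 ⇒ p=20, q=1
i=1: a=1 ⇒ p=21, q=1
i=2: a=19 ⇒ p=419, q=20
i=3: a=1 ⇒ p=440, q=21
fundamental: x₁=440, y₁=21  (since 193600 − 439·441 = 1)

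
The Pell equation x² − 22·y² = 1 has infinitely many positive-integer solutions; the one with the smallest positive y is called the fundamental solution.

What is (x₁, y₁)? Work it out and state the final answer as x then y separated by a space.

√22 → a₀=4, period (1,2,4,2,1,8); ℓ=6 even so k=5
a_0=4:  p_0=4·1+0=4,  q_0=4·0+1=1
a_1=1:  p_1=1·4+1=5,  q_1=1·1+0=1
a_2=2:  p_2=2·5+4=14,  q_2=2·1+1=3
…
a_4=2:  p_4=2·61+14=136,  q_4=2·13+3=29
a_5=1:  p_5=1·136+61=197,  q_5=1·29+13=42
→ (197, 42).  Check: 197²=38809, 22·42²=38808, difference 1.

197 42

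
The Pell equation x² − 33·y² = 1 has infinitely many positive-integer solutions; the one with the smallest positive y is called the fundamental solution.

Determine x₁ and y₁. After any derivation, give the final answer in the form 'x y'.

23 4

d=33: √d = [5; 1,2,1,10] (ℓ=4, even), read p_3/q_3
i=0: a=5 ⇒ p=5, q=1
i=1: a=1 ⇒ p=6, q=1
i=2: a=2 ⇒ p=17, q=3
i=3: a=1 ⇒ p=23, q=4
(x₁, y₁) = (23, 4);  23² − 33·4² = 1 ✓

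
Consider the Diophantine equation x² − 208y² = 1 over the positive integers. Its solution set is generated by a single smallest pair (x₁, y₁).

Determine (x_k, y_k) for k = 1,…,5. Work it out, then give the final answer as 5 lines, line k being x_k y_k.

649 45
842401 58410
1093435849 75816135
1419278889601 98409284820
1842222905266249 127735175880225

[14; 2,2,1,2,2,28] for √208; ℓ=6 ⇒ convergent index 5
i=0: a=14 ⇒ p=14, q=1
i=1: a=2 ⇒ p=29, q=2
…
i=4: a=2 ⇒ p=274, q=19
i=5: a=2 ⇒ p=649, q=45
→ (649, 45).  Check: 649²=421201, 208·45²=421200, difference 1.
(x_2, y_2) = (649·649 + 208·45·45, 649·45 + 45·649) = (842401, 58410)
(x_3, y_3) = (649·842401 + 208·45·58410, 649·58410 + 45·842401) = (1093435849, 75816135)
(x_4, y_4) = (649·1093435849 + 208·45·75816135, 649·75816135 + 45·1093435849) = (1419278889601, 98409284820)
(x_5, y_5) = (649·1419278889601 + 208·45·98409284820, 649·98409284820 + 45·1419278889601) = (1842222905266249, 127735175880225)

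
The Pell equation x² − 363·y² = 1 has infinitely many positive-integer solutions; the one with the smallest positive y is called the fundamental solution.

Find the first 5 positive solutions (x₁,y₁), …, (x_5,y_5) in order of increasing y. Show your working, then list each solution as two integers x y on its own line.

362 19
262087 13756
189750626 9959325
137379191137 7210537544
99462344632562 5220419222531

d=363: √d = [19; 19,38] (ℓ=2, even), read p_1/q_1
i=0: a=19 ⇒ p=19, q=1
i=1: a=19 ⇒ p=362, q=19
→ (362, 19).  Check: 362²=131044, 363·19²=131043, difference 1.
n=2: (362,19)∘(362,19) = (362·362+363·19·19, 362·19+19·362) = (262087,13756)
n=3: (262087,13756)∘(362,19) = (362·262087+363·19·13756, 362·13756+19·262087) = (189750626,9959325)
n=4: (189750626,9959325)∘(362,19) = (362·189750626+363·19·9959325, 362·9959325+19·189750626) = (137379191137,7210537544)
n=5: (137379191137,7210537544)∘(362,19) = (362·137379191137+363·19·7210537544, 362·7210537544+19·137379191137) = (99462344632562,5220419222531)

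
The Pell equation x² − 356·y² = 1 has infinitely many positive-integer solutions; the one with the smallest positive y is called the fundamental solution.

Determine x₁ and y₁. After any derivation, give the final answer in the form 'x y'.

[18; 1,6,1,1,2,…,6,1,36] for √356; ℓ=14 ⇒ convergent index 13
i=0: a=18 ⇒ p=18, q=1
i=1: a=1 ⇒ p=19, q=1
i=2: a=6 ⇒ p=132, q=7
…
i=4: a=1 ⇒ p=283, q=15
i=5: a=2 ⇒ p=717, q=38
…
i=7: a=8 ⇒ p=8717, q=462
…
i=9: a=2 ⇒ p=28151, q=1492
…
i=11: a=1 ⇒ p=66019, q=3499
i=12: a=6 ⇒ p=433982, q=23001
i=13: a=1 ⇒ p=500001, q=26500
fundamental: x₁=500001, y₁=26500  (since 250001000001 − 356·702250000 = 1)

500001 26500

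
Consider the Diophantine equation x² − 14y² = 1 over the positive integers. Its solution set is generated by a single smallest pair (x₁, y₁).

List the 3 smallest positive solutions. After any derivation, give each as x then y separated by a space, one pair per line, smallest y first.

15 4
449 120
13455 3596

[3; 1,2,1,6] for √14; ℓ=4 ⇒ convergent index 3
k=0  a_k=3  p_k/q_k = 3/1
k=1  a_k=1  p_k/q_k = 4/1
k=2  a_k=2  p_k/q_k = 11/3
k=3  a_k=1  p_k/q_k = 15/4
→ (15, 4).  Check: 15²=225, 14·4²=224, difference 1.
(x_2, y_2) = (15·15 + 14·4·4, 15·4 + 4·15) = (449, 120)
(x_3, y_3) = (15·449 + 14·4·120, 15·120 + 4·449) = (13455, 3596)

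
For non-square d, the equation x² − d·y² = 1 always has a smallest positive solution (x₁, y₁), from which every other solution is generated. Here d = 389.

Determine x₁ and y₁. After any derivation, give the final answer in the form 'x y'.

√389 → a₀=19, period (1,2,1,1,1,1,2,1,38); ℓ=9 odd so k=17
i=0: a=19 ⇒ p=19, q=1
…
i=3: a=1 ⇒ p=79, q=4
i=4: a=1 ⇒ p=138, q=7
…
i=6: a=1 ⇒ p=355, q=18
…
i=11: a=2 ⇒ p=151493, q=7681
…
i=14: a=1 ⇒ p=556329, q=28207
…
i=16: a=2 ⇒ p=2376809, q=120509
i=17: a=1 ⇒ p=3287049, q=166660
fundamental: x₁=3287049, y₁=166660  (since 10804691128401 − 389·27775555600 = 1)

3287049 166660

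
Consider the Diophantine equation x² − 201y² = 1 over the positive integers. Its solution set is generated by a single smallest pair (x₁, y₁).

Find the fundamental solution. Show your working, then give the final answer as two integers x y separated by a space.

515095 36332

√201 → a₀=14, period (5,1,1,1,2,…,1,5,28); ℓ=14 even so k=13
step 0: (14, 1)  from 14·(1,0) + (0,1)
step 1: (71, 5)  from 5·(14,1) + (1,0)
step 2: (85, 6)  from 1·(71,5) + (14,1)
step 3: (156, 11)  from 1·(85,6) + (71,5)
step 4: (241, 17)  from 1·(156,11) + (85,6)
step 5: (638, 45)  from 2·(241,17) + (156,11)
…
step 7: (7670, 541)  from 8·(879,62) + (638,45)
step 8: (8549, 603)  from 1·(7670,541) + (879,62)
step 9: (24768, 1747)  from 2·(8549,603) + (7670,541)
step 10: (33317, 2350)  from 1·(24768,1747) + (8549,603)
step 11: (58085, 4097)  from 1·(33317,2350) + (24768,1747)
step 12: (91402, 6447)  from 1·(58085,4097) + (33317,2350)
step 13: (515095, 36332)  from 5·(91402,6447) + (58085,4097)
(x₁, y₁) = (515095, 36332);  515095² − 201·36332² = 1 ✓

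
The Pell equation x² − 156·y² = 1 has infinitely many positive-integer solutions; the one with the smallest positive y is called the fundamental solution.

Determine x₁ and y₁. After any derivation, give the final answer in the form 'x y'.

[12; 2,24] for √156; ℓ=2 ⇒ convergent index 1
k=0  a_k=12  p_k/q_k = 12/1
k=1  a_k=2  p_k/q_k = 25/2
fundamental: x₁=25, y₁=2  (since 625 − 156·4 = 1)

25 2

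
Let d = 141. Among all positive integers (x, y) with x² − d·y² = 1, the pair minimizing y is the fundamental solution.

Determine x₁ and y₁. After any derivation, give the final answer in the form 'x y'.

95 8

√141 = [11; 1,6,1,22, …], period ℓ=4 (even) → k=3
a_0=11:  p_0=11·1+0=11,  q_0=11·0+1=1
…
a_2=6:  p_2=6·12+11=83,  q_2=6·1+1=7
a_3=1:  p_3=1·83+12=95,  q_3=1·7+1=8
(x₁, y₁) = (95, 8);  95² − 141·8² = 1 ✓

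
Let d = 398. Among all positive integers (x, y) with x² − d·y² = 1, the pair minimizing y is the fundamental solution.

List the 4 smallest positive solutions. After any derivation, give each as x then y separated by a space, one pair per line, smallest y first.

399 20
318401 15960
254083599 12736060
202758393601 10163359920

[19; 1,18,1,38] for √398; ℓ=4 ⇒ convergent index 3
a_0=19:  p_0=19·1+0=19,  q_0=19·0+1=1
a_1=1:  p_1=1·19+1=20,  q_1=1·1+0=1
a_2=18:  p_2=18·20+19=379,  q_2=18·1+1=19
a_3=1:  p_3=1·379+20=399,  q_3=1·19+1=20
→ (399, 20).  Check: 399²=159201, 398·20²=159200, difference 1.
(399+20√398)^2 = 318401 + 15960√398
(399+20√398)^3 = 254083599 + 12736060√398
(399+20√398)^4 = 202758393601 + 10163359920√398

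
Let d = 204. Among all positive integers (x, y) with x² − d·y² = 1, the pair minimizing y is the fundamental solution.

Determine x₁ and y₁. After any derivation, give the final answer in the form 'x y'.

4999 350

√204 → a₀=14, period (3,1,1,6,1,1,3,28); ℓ=8 even so k=7
k=0  a_k=14  p_k/q_k = 14/1
k=1  a_k=3  p_k/q_k = 43/3
k=2  a_k=1  p_k/q_k = 57/4
…
k=4  a_k=6  p_k/q_k = 657/46
k=5  a_k=1  p_k/q_k = 757/53
k=6  a_k=1  p_k/q_k = 1414/99
k=7  a_k=3  p_k/q_k = 4999/350
(x₁, y₁) = (4999, 350);  4999² − 204·350² = 1 ✓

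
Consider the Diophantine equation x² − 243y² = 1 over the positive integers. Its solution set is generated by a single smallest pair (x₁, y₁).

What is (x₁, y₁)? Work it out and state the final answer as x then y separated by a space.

70226 4505

√243 = [15; 1,1,2,3,15,3,2,1,1,30, …], period ℓ=10 (even) → k=9
step 0: (15, 1)  from 15·(1,0) + (0,1)
step 1: (16, 1)  from 1·(15,1) + (1,0)
step 2: (31, 2)  from 1·(16,1) + (15,1)
…
step 4: (265, 17)  from 3·(78,5) + (31,2)
…
step 8: (41325, 2651)  from 1·(28901,1854) + (12424,797)
step 9: (70226, 4505)  from 1·(41325,2651) + (28901,1854)
fundamental: x₁=70226, y₁=4505  (since 4931691076 − 243·20295025 = 1)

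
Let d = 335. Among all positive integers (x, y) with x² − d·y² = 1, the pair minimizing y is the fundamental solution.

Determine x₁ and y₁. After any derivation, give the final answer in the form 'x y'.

604 33

d=335: √d = [18; 3,3,3,36] (ℓ=4, even), read p_3/q_3
i=0: a=18 ⇒ p=18, q=1
i=1: a=3 ⇒ p=55, q=3
i=2: a=3 ⇒ p=183, q=10
i=3: a=3 ⇒ p=604, q=33
→ (604, 33).  Check: 604²=364816, 335·33²=364815, difference 1.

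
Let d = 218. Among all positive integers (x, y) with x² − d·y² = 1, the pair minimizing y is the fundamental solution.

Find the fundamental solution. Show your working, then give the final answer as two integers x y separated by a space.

126003 8534

√218 = [14; 1,3,3,1,28, …], period ℓ=5 (odd) → k=9
a_0=14:  p_0=14·1+0=14,  q_0=14·0+1=1
…
a_3=3:  p_3=3·59+15=192,  q_3=3·4+1=13
…
a_5=28:  p_5=28·251+192=7220,  q_5=28·17+13=489
a_6=1:  p_6=1·7220+251=7471,  q_6=1·489+17=506
a_7=3:  p_7=3·7471+7220=29633,  q_7=3·506+489=2007
a_8=3:  p_8=3·29633+7471=96370,  q_8=3·2007+506=6527
a_9=1:  p_9=1·96370+29633=126003,  q_9=1·6527+2007=8534
→ (126003, 8534).  Check: 126003²=15876756009, 218·8534²=15876756008, difference 1.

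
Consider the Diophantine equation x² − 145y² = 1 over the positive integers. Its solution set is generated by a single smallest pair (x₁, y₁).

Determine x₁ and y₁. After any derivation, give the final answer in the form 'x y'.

289 24

√145 = [12; 24, …], period ℓ=1 (odd) → k=1
k=0  a_k=12  p_k/q_k = 12/1
k=1  a_k=24  p_k/q_k = 289/24
(x₁, y₁) = (289, 24);  289² − 145·24² = 1 ✓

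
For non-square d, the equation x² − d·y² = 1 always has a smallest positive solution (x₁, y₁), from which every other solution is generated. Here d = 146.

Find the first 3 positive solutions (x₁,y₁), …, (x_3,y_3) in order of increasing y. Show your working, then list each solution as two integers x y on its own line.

d=146: √d = [12; 12,24] (ℓ=2, even), read p_1/q_1
a_0=12:  p_0=12·1+0=12,  q_0=12·0+1=1
a_1=12:  p_1=12·12+1=145,  q_1=12·1+0=12
→ (145, 12).  Check: 145²=21025, 146·12²=21024, difference 1.
k=2:  x_2 = 145·145+146·12·12 = 42049,  y_2 = 145·12+12·145 = 3480
k=3:  x_3 = 145·42049+146·12·3480 = 12194065,  y_3 = 145·3480+12·42049 = 1009188

145 12
42049 3480
12194065 1009188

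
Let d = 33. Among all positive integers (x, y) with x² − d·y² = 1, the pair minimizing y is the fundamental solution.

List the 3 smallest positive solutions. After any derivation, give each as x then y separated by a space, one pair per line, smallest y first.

[5; 1,2,1,10] for √33; ℓ=4 ⇒ convergent index 3
i=0: a=5 ⇒ p=5, q=1
i=1: a=1 ⇒ p=6, q=1
i=2: a=2 ⇒ p=17, q=3
i=3: a=1 ⇒ p=23, q=4
→ (23, 4).  Check: 23²=529, 33·4²=528, difference 1.
n=2: (23,4)∘(23,4) = (23·23+33·4·4, 23·4+4·23) = (1057,184)
n=3: (1057,184)∘(23,4) = (23·1057+33·4·184, 23·184+4·1057) = (48599,8460)

23 4
1057 184
48599 8460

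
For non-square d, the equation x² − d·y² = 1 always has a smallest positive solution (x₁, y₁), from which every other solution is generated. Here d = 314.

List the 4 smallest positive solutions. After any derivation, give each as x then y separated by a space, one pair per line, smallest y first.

392499 22150
308110930001 17387705700
241866463828532499 13649314199066450
189864690372162243720001 10714684347621377411400

√314 → a₀=17, period (1,2,1,1,2,1,34); ℓ=7 odd so k=13
a_0=17:  p_0=17·1+0=17,  q_0=17·0+1=1
…
a_3=1:  p_3=1·53+18=71,  q_3=1·3+1=4
…
a_12=2:  p_12=2·109882+62853=282617,  q_12=2·6201+3547=15949
a_13=1:  p_13=1·282617+109882=392499,  q_13=1·15949+6201=22150
(x₁, y₁) = (392499, 22150);  392499² − 314·22150² = 1 ✓
(392499+22150√314)^2 = 308110930001 + 17387705700√314
(392499+22150√314)^3 = 241866463828532499 + 13649314199066450√314
(392499+22150√314)^4 = 189864690372162243720001 + 10714684347621377411400√314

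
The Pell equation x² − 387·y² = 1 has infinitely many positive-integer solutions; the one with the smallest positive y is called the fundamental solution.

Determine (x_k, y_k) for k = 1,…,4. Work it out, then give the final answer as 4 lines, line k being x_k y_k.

3482 177
24248647 1232628
168867574226 8584021215
1175993762661217 59779122508632

d=387: √d = [19; 1,2,19,2,1,38] (ℓ=6, even), read p_5/q_5
i=0: a=19 ⇒ p=19, q=1
…
i=2: a=2 ⇒ p=59, q=3
…
i=4: a=2 ⇒ p=2341, q=119
i=5: a=1 ⇒ p=3482, q=177
fundamental: x₁=3482, y₁=177  (since 12124324 − 387·31329 = 1)
k=2:  x_2 = 3482·3482+387·177·177 = 24248647,  y_2 = 3482·177+177·3482 = 1232628
k=3:  x_3 = 3482·24248647+387·177·1232628 = 168867574226,  y_3 = 3482·1232628+177·24248647 = 8584021215
k=4:  x_4 = 3482·168867574226+387·177·8584021215 = 1175993762661217,  y_4 = 3482·8584021215+177·168867574226 = 59779122508632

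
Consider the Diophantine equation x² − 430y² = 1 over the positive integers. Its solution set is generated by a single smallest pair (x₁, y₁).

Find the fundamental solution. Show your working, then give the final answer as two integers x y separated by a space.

[20; 1,2,1,3,1,…,2,1,40] for √430; ℓ=14 ⇒ convergent index 13
i=0: a=20 ⇒ p=20, q=1
…
i=3: a=1 ⇒ p=83, q=4
i=4: a=3 ⇒ p=311, q=15
…
i=6: a=6 ⇒ p=2675, q=129
i=7: a=8 ⇒ p=21794, q=1051
…
i=9: a=1 ⇒ p=155233, q=7486
i=10: a=3 ⇒ p=599138, q=28893
i=11: a=1 ⇒ p=754371, q=36379
i=12: a=2 ⇒ p=2107880, q=101651
i=13: a=1 ⇒ p=2862251, q=138030
(x₁, y₁) = (2862251, 138030);  2862251² − 430·138030² = 1 ✓

2862251 138030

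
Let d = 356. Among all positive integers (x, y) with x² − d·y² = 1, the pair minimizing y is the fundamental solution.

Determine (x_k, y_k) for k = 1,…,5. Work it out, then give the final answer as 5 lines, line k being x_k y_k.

500001 26500
500002000001 26500053000
500003000004500001 26500106000079500
500004000010000008000001 26500159000265000106000
500005000017500025000012500001 26500212000556500530000132500

√356 → a₀=18, period (1,6,1,1,2,…,6,1,36); ℓ=14 even so k=13
step 0: (18, 1)  from 18·(1,0) + (0,1)
step 1: (19, 1)  from 1·(18,1) + (1,0)
step 2: (132, 7)  from 6·(19,1) + (18,1)
step 3: (151, 8)  from 1·(132,7) + (19,1)
step 4: (283, 15)  from 1·(151,8) + (132,7)
step 5: (717, 38)  from 2·(283,15) + (151,8)
step 6: (1000, 53)  from 1·(717,38) + (283,15)
step 7: (8717, 462)  from 8·(1000,53) + (717,38)
step 8: (9717, 515)  from 1·(8717,462) + (1000,53)
step 9: (28151, 1492)  from 2·(9717,515) + (8717,462)
step 10: (37868, 2007)  from 1·(28151,1492) + (9717,515)
step 11: (66019, 3499)  from 1·(37868,2007) + (28151,1492)
step 12: (433982, 23001)  from 6·(66019,3499) + (37868,2007)
step 13: (500001, 26500)  from 1·(433982,23001) + (66019,3499)
(x₁, y₁) = (500001, 26500);  500001² − 356·26500² = 1 ✓
(500001+26500√356)^2 = 500002000001 + 26500053000√356
(500001+26500√356)^3 = 500003000004500001 + 26500106000079500√356
(500001+26500√356)^4 = 500004000010000008000001 + 26500159000265000106000√356
(500001+26500√356)^5 = 500005000017500025000012500001 + 26500212000556500530000132500√356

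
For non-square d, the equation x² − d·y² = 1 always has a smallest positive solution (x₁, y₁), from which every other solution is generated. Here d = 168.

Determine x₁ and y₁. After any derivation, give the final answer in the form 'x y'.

13 1

d=168: √d = [12; 1,24] (ℓ=2, even), read p_1/q_1
k=0  a_k=12  p_k/q_k = 12/1
k=1  a_k=1  p_k/q_k = 13/1
fundamental: x₁=13, y₁=1  (since 169 − 168·1 = 1)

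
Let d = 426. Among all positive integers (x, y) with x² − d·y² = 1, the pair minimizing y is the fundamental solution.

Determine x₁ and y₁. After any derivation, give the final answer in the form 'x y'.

[20; 1,1,1,3,2,6,2,3,1,1,1,40] for √426; ℓ=12 ⇒ convergent index 11
a_0=20:  p_0=20·1+0=20,  q_0=20·0+1=1
a_1=1:  p_1=1·20+1=21,  q_1=1·1+0=1
…
a_5=2:  p_5=2·227+62=516,  q_5=2·11+3=25
a_6=6:  p_6=6·516+227=3323,  q_6=6·25+11=161
a_7=2:  p_7=2·3323+516=7162,  q_7=2·161+25=347
…
a_10=1:  p_10=1·31971+24809=56780,  q_10=1·1549+1202=2751
a_11=1:  p_11=1·56780+31971=88751,  q_11=1·2751+1549=4300
fundamental: x₁=88751, y₁=4300  (since 7876740001 − 426·18490000 = 1)

88751 4300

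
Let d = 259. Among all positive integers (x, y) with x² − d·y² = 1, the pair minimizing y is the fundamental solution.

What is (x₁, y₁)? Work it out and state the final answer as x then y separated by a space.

√259 → a₀=16, period (10,1,2,3,4,3,2,1,10,32); ℓ=10 even so k=9
i=0: a=16 ⇒ p=16, q=1
i=1: a=10 ⇒ p=161, q=10
…
i=4: a=3 ⇒ p=1722, q=107
…
i=6: a=3 ⇒ p=23931, q=1487
i=7: a=2 ⇒ p=55265, q=3434
i=8: a=1 ⇒ p=79196, q=4921
i=9: a=10 ⇒ p=847225, q=52644
(x₁, y₁) = (847225, 52644);  847225² − 259·52644² = 1 ✓

847225 52644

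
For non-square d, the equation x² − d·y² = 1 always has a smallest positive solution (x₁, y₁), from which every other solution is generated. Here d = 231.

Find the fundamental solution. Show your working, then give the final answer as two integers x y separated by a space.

√231 → a₀=15, period (5,30); ℓ=2 even so k=1
k=0  a_k=15  p_k/q_k = 15/1
k=1  a_k=5  p_k/q_k = 76/5
→ (76, 5).  Check: 76²=5776, 231·5²=5775, difference 1.

76 5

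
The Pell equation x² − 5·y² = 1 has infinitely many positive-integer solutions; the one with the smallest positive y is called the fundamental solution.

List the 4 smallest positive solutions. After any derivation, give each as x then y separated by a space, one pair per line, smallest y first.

d=5: √d = [2; 4] (ℓ=1, odd), read p_1/q_1
a_0=2:  p_0=2·1+0=2,  q_0=2·0+1=1
a_1=4:  p_1=4·2+1=9,  q_1=4·1+0=4
fundamental: x₁=9, y₁=4  (since 81 − 5·16 = 1)
(x_2, y_2) = (9·9 + 5·4·4, 9·4 + 4·9) = (161, 72)
(x_3, y_3) = (9·161 + 5·4·72, 9·72 + 4·161) = (2889, 1292)
(x_4, y_4) = (9·2889 + 5·4·1292, 9·1292 + 4·2889) = (51841, 23184)

9 4
161 72
2889 1292
51841 23184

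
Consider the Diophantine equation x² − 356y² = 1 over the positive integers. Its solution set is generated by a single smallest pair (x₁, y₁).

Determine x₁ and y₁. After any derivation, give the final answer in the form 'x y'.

500001 26500

d=356: √d = [18; 1,6,1,1,2,…,6,1,36] (ℓ=14, even), read p_13/q_13
step 0: (18, 1)  from 18·(1,0) + (0,1)
…
step 2: (132, 7)  from 6·(19,1) + (18,1)
…
step 4: (283, 15)  from 1·(151,8) + (132,7)
…
step 8: (9717, 515)  from 1·(8717,462) + (1000,53)
…
step 11: (66019, 3499)  from 1·(37868,2007) + (28151,1492)
step 12: (433982, 23001)  from 6·(66019,3499) + (37868,2007)
step 13: (500001, 26500)  from 1·(433982,23001) + (66019,3499)
(x₁, y₁) = (500001, 26500);  500001² − 356·26500² = 1 ✓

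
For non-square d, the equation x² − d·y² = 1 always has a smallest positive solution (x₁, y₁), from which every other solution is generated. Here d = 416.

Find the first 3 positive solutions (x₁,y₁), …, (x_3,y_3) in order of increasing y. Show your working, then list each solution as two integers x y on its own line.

√416 = [20; 2,1,1,9,1,1,2,40, …], period ℓ=8 (even) → k=7
i=0: a=20 ⇒ p=20, q=1
i=1: a=2 ⇒ p=41, q=2
i=2: a=1 ⇒ p=61, q=3
i=3: a=1 ⇒ p=102, q=5
…
i=6: a=1 ⇒ p=2060, q=101
i=7: a=2 ⇒ p=5201, q=255
fundamental: x₁=5201, y₁=255  (since 27050401 − 416·65025 = 1)
(x_2, y_2) = (5201·5201 + 416·255·255, 5201·255 + 255·5201) = (54100801, 2652510)
(x_3, y_3) = (5201·54100801 + 416·255·2652510, 5201·2652510 + 255·54100801) = (562756526801, 27591408765)

5201 255
54100801 2652510
562756526801 27591408765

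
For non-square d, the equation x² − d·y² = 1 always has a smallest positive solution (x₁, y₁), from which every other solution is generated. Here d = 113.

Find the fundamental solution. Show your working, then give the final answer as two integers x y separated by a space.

1204353 113296

[10; 1,1,1,2,2,1,1,1,20] for √113; ℓ=9 ⇒ convergent index 17
step 0: (10, 1)  from 10·(1,0) + (0,1)
…
step 2: (21, 2)  from 1·(11,1) + (10,1)
…
step 5: (202, 19)  from 2·(85,8) + (32,3)
…
step 7: (489, 46)  from 1·(287,27) + (202,19)
step 8: (776, 73)  from 1·(489,46) + (287,27)
step 9: (16009, 1506)  from 20·(776,73) + (489,46)
step 10: (16785, 1579)  from 1·(16009,1506) + (776,73)
step 11: (32794, 3085)  from 1·(16785,1579) + (16009,1506)
…
step 15: (445435, 41903)  from 1·(313483,29490) + (131952,12413)
step 16: (758918, 71393)  from 1·(445435,41903) + (313483,29490)
step 17: (1204353, 113296)  from 1·(758918,71393) + (445435,41903)
(x₁, y₁) = (1204353, 113296);  1204353² − 113·113296² = 1 ✓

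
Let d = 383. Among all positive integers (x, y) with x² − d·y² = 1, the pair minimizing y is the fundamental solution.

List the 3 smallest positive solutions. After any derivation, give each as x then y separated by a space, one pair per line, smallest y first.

d=383: √d = [19; 1,1,3,19,3,1,1,38] (ℓ=8, even), read p_7/q_7
step 0: (19, 1)  from 19·(1,0) + (0,1)
step 1: (20, 1)  from 1·(19,1) + (1,0)
…
step 4: (2642, 135)  from 19·(137,7) + (39,2)
step 5: (8063, 412)  from 3·(2642,135) + (137,7)
step 6: (10705, 547)  from 1·(8063,412) + (2642,135)
step 7: (18768, 959)  from 1·(10705,547) + (8063,412)
fundamental: x₁=18768, y₁=959  (since 352237824 − 383·919681 = 1)
(x_2, y_2) = (18768·18768 + 383·959·959, 18768·959 + 959·18768) = (704475647, 35997024)
(x_3, y_3) = (18768·704475647 + 383·959·35997024, 18768·35997024 + 959·704475647) = (26443197867024, 1351184291905)

18768 959
704475647 35997024
26443197867024 1351184291905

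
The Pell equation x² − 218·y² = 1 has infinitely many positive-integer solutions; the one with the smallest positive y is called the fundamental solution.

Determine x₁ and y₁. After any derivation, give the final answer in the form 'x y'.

126003 8534

√218 → a₀=14, period (1,3,3,1,28); ℓ=5 odd so k=9
step 0: (14, 1)  from 14·(1,0) + (0,1)
…
step 2: (59, 4)  from 3·(15,1) + (14,1)
step 3: (192, 13)  from 3·(59,4) + (15,1)
step 4: (251, 17)  from 1·(192,13) + (59,4)
step 5: (7220, 489)  from 28·(251,17) + (192,13)
step 6: (7471, 506)  from 1·(7220,489) + (251,17)
…
step 8: (96370, 6527)  from 3·(29633,2007) + (7471,506)
step 9: (126003, 8534)  from 1·(96370,6527) + (29633,2007)
→ (126003, 8534).  Check: 126003²=15876756009, 218·8534²=15876756008, difference 1.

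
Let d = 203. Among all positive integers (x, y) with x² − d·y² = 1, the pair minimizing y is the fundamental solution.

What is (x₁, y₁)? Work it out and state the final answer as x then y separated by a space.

57 4

d=203: √d = [14; 4,28] (ℓ=2, even), read p_1/q_1
a_0=14:  p_0=14·1+0=14,  q_0=14·0+1=1
a_1=4:  p_1=4·14+1=57,  q_1=4·1+0=4
→ (57, 4).  Check: 57²=3249, 203·4²=3248, difference 1.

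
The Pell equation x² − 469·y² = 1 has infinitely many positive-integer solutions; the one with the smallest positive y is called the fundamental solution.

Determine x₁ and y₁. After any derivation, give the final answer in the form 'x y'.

d=469: √d = [21; 1,1,1,10,6,10,1,1,1,42] (ℓ=10, even), read p_9/q_9
k=0  a_k=21  p_k/q_k = 21/1
k=1  a_k=1  p_k/q_k = 22/1
…
k=4  a_k=10  p_k/q_k = 693/32
…
k=7  a_k=1  p_k/q_k = 47146/2177
k=8  a_k=1  p_k/q_k = 90069/4159
k=9  a_k=1  p_k/q_k = 137215/6336
→ (137215, 6336).  Check: 137215²=18827956225, 469·6336²=18827956224, difference 1.

137215 6336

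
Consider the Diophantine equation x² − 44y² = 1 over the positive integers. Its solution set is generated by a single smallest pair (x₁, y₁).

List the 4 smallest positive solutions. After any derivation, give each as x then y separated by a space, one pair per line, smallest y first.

d=44: √d = [6; 1,1,1,2,1,1,1,12] (ℓ=8, even), read p_7/q_7
step 0: (6, 1)  from 6·(1,0) + (0,1)
step 1: (7, 1)  from 1·(6,1) + (1,0)
…
step 3: (20, 3)  from 1·(13,2) + (7,1)
step 4: (53, 8)  from 2·(20,3) + (13,2)
step 5: (73, 11)  from 1·(53,8) + (20,3)
step 6: (126, 19)  from 1·(73,11) + (53,8)
step 7: (199, 30)  from 1·(126,19) + (73,11)
(x₁, y₁) = (199, 30);  199² − 44·30² = 1 ✓
(199+30√44)^2 = 79201 + 11940√44
(199+30√44)^3 = 31521799 + 4752090√44
(199+30√44)^4 = 12545596801 + 1891319880√44

199 30
79201 11940
31521799 4752090
12545596801 1891319880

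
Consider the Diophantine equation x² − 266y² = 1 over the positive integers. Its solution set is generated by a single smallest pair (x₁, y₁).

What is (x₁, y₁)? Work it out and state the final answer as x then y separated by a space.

√266 = [16; 3,4,3,32, …], period ℓ=4 (even) → k=3
a_0=16:  p_0=16·1+0=16,  q_0=16·0+1=1
…
a_2=4:  p_2=4·49+16=212,  q_2=4·3+1=13
a_3=3:  p_3=3·212+49=685,  q_3=3·13+3=42
→ (685, 42).  Check: 685²=469225, 266·42²=469224, difference 1.

685 42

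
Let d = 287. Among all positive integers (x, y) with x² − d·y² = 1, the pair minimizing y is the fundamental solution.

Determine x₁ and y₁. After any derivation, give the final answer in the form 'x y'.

√287 → a₀=16, period (1,15,1,32); ℓ=4 even so k=3
a_0=16:  p_0=16·1+0=16,  q_0=16·0+1=1
a_1=1:  p_1=1·16+1=17,  q_1=1·1+0=1
a_2=15:  p_2=15·17+16=271,  q_2=15·1+1=16
a_3=1:  p_3=1·271+17=288,  q_3=1·16+1=17
fundamental: x₁=288, y₁=17  (since 82944 − 287·289 = 1)

288 17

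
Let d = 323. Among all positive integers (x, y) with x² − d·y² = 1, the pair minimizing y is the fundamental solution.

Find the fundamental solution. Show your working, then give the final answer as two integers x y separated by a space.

d=323: √d = [17; 1,34] (ℓ=2, even), read p_1/q_1
k=0  a_k=17  p_k/q_k = 17/1
k=1  a_k=1  p_k/q_k = 18/1
fundamental: x₁=18, y₁=1  (since 324 − 323·1 = 1)

18 1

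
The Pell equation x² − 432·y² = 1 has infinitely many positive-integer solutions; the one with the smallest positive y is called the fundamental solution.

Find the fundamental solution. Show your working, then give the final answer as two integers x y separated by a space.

1351 65

[20; 1,3,1,1,1,3,1,40] for √432; ℓ=8 ⇒ convergent index 7
k=0  a_k=20  p_k/q_k = 20/1
…
k=3  a_k=1  p_k/q_k = 104/5
k=4  a_k=1  p_k/q_k = 187/9
k=5  a_k=1  p_k/q_k = 291/14
k=6  a_k=3  p_k/q_k = 1060/51
k=7  a_k=1  p_k/q_k = 1351/65
(x₁, y₁) = (1351, 65);  1351² − 432·65² = 1 ✓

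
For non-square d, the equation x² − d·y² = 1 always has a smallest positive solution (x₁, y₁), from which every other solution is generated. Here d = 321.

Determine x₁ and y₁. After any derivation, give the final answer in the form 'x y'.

√321 → a₀=17, period (1,10,1,34); ℓ=4 even so k=3
i=0: a=17 ⇒ p=17, q=1
i=1: a=1 ⇒ p=18, q=1
i=2: a=10 ⇒ p=197, q=11
i=3: a=1 ⇒ p=215, q=12
→ (215, 12).  Check: 215²=46225, 321·12²=46224, difference 1.

215 12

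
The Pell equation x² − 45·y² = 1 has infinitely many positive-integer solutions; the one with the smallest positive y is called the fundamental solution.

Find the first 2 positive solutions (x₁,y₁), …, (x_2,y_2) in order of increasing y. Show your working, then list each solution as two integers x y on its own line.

d=45: √d = [6; 1,2,2,2,1,12] (ℓ=6, even), read p_5/q_5
k=0  a_k=6  p_k/q_k = 6/1
k=1  a_k=1  p_k/q_k = 7/1
k=2  a_k=2  p_k/q_k = 20/3
…
k=4  a_k=2  p_k/q_k = 114/17
k=5  a_k=1  p_k/q_k = 161/24
(x₁, y₁) = (161, 24);  161² − 45·24² = 1 ✓
k=2:  x_2 = 161·161+45·24·24 = 51841,  y_2 = 161·24+24·161 = 7728

161 24
51841 7728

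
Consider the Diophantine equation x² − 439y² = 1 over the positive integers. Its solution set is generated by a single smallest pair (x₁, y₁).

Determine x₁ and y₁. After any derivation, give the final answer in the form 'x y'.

440 21

√439 = [20; 1,19,1,40, …], period ℓ=4 (even) → k=3
step 0: (20, 1)  from 20·(1,0) + (0,1)
step 1: (21, 1)  from 1·(20,1) + (1,0)
step 2: (419, 20)  from 19·(21,1) + (20,1)
step 3: (440, 21)  from 1·(419,20) + (21,1)
fundamental: x₁=440, y₁=21  (since 193600 − 439·441 = 1)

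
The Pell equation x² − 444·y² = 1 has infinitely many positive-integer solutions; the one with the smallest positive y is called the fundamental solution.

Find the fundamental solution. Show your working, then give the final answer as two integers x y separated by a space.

295 14

√444 → a₀=21, period (14,42); ℓ=2 even so k=1
i=0: a=21 ⇒ p=21, q=1
i=1: a=14 ⇒ p=295, q=14
→ (295, 14).  Check: 295²=87025, 444·14²=87024, difference 1.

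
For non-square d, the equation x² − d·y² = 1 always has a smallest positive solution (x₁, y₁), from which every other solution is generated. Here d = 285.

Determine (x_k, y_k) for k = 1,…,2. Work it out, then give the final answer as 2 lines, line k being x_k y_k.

d=285: √d = [16; 1,7,2,7,1,32] (ℓ=6, even), read p_5/q_5
a_0=16:  p_0=16·1+0=16,  q_0=16·0+1=1
…
a_3=2:  p_3=2·135+17=287,  q_3=2·8+1=17
a_4=7:  p_4=7·287+135=2144,  q_4=7·17+8=127
a_5=1:  p_5=1·2144+287=2431,  q_5=1·127+17=144
(x₁, y₁) = (2431, 144);  2431² − 285·144² = 1 ✓
(2431+144√285)^2 = 11819521 + 700128√285

2431 144
11819521 700128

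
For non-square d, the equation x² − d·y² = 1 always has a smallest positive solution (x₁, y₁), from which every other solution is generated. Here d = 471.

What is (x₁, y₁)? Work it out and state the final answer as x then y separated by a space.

7838695 361188

√471 → a₀=21, period (1,2,2,1,3,…,2,1,42); ℓ=14 even so k=13
i=0: a=21 ⇒ p=21, q=1
i=1: a=1 ⇒ p=22, q=1
i=2: a=2 ⇒ p=65, q=3
i=3: a=2 ⇒ p=152, q=7
i=4: a=1 ⇒ p=217, q=10
i=5: a=3 ⇒ p=803, q=37
i=6: a=4 ⇒ p=3429, q=158
…
i=8: a=4 ⇒ p=198665, q=9154
i=9: a=3 ⇒ p=644804, q=29711
…
i=11: a=2 ⇒ p=2331742, q=107441
i=12: a=2 ⇒ p=5506953, q=253747
i=13: a=1 ⇒ p=7838695, q=361188
(x₁, y₁) = (7838695, 361188);  7838695² − 471·361188² = 1 ✓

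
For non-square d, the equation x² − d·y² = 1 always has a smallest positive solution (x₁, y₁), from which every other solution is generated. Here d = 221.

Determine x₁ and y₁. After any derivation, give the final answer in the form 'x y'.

d=221: √d = [14; 1,6,2,6,1,28] (ℓ=6, even), read p_5/q_5
k=0  a_k=14  p_k/q_k = 14/1
…
k=3  a_k=2  p_k/q_k = 223/15
k=4  a_k=6  p_k/q_k = 1442/97
k=5  a_k=1  p_k/q_k = 1665/112
→ (1665, 112).  Check: 1665²=2772225, 221·112²=2772224, difference 1.

1665 112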